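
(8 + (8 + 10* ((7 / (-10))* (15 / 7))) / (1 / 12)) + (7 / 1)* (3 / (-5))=-401 / 5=-80.20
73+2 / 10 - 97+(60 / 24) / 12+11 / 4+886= 103819 / 120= 865.16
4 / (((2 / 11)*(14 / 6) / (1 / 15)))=22 / 35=0.63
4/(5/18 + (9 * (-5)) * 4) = -72/3235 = -0.02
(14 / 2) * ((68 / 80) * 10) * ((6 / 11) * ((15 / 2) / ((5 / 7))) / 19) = 17.94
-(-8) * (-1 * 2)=-16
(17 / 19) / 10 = 17 / 190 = 0.09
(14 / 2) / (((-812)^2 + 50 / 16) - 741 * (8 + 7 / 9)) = 168 / 15668227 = 0.00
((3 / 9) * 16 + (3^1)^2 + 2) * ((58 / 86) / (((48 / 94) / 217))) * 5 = 72463895 / 3096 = 23405.65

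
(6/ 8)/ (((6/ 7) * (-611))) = -7/ 4888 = -0.00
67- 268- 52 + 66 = -187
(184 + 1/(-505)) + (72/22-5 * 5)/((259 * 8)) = 2117689153/11509960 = 183.99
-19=-19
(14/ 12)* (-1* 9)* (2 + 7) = -189/ 2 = -94.50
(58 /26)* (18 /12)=87 /26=3.35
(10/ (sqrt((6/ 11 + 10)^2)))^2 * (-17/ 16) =-51425/ 53824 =-0.96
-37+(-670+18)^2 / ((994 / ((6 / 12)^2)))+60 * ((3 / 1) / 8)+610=698203 / 994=702.42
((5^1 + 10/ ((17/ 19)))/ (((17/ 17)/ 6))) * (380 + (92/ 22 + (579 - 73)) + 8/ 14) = 10288200/ 119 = 86455.46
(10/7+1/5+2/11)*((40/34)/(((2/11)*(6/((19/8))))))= 4.64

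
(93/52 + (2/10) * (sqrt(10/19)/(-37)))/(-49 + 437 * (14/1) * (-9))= -0.00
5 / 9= 0.56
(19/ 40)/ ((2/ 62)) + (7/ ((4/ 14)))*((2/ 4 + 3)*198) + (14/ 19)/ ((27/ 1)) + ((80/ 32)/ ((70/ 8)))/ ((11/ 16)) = 26850674989/ 1580040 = 16993.67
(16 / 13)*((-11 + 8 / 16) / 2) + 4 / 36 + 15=1012 / 117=8.65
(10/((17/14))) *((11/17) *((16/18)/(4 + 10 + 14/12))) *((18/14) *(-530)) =-5596800/26299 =-212.81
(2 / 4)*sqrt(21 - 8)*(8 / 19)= 4*sqrt(13) / 19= 0.76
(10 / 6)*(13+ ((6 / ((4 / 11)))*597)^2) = 1940647265 / 12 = 161720605.42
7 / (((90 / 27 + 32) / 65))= 1365 / 106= 12.88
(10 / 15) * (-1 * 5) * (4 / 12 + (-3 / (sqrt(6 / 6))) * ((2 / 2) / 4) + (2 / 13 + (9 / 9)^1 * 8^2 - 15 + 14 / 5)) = -40199 / 234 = -171.79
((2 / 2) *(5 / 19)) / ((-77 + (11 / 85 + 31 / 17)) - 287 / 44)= -18700 / 5796349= -0.00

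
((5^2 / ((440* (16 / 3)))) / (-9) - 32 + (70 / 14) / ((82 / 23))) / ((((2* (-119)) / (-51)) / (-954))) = 2527724601 / 404096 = 6255.26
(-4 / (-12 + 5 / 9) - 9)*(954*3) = -2550042 / 103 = -24757.69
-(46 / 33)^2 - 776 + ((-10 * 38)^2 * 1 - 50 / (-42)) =143623.25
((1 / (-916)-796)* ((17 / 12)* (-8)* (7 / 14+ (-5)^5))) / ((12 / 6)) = -14093597.33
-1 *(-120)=120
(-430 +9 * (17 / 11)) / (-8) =52.01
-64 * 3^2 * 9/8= -648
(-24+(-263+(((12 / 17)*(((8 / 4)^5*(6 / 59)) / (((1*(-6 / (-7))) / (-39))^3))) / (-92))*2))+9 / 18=203809911 / 46138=4417.40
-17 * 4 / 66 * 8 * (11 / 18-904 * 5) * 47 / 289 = 30587224 / 5049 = 6058.08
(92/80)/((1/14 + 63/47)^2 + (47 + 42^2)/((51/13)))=126966693/51186432715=0.00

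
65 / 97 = 0.67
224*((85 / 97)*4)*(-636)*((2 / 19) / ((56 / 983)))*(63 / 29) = -107132215680 / 53447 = -2004457.04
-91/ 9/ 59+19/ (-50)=-14639/ 26550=-0.55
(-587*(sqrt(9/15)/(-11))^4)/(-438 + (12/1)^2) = 1761/35870450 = 0.00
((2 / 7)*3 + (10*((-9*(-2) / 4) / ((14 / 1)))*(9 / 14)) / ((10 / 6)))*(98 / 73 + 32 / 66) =3.83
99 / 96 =33 / 32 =1.03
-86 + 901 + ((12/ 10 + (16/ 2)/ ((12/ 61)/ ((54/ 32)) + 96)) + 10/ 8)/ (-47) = 814.95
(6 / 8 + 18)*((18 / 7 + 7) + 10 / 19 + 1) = 27675 / 133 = 208.08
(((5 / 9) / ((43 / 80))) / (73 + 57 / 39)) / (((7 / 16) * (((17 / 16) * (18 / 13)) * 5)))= 216320 / 50151717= 0.00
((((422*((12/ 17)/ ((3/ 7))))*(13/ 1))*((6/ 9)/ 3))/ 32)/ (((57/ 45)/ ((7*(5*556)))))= 934128650/ 969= 964013.05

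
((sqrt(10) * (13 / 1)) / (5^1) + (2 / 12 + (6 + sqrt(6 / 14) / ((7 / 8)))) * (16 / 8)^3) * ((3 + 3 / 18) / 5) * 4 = 2432 * sqrt(21) / 735 + 494 * sqrt(10) / 75 + 5624 / 45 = 160.97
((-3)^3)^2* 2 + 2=1460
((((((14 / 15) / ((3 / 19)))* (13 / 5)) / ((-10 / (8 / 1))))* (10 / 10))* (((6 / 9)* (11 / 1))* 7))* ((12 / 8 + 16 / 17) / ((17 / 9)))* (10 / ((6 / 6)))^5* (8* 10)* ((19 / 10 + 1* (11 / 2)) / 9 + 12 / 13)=-88868153651200 / 7803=-11388972658.11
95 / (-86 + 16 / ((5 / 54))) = 475 / 434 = 1.09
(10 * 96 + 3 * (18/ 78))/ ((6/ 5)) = 20815/ 26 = 800.58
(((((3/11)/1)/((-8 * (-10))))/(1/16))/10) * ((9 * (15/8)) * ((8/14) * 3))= 243/1540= 0.16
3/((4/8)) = 6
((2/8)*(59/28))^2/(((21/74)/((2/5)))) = 128797/329280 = 0.39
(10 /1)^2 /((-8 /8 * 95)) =-20 /19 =-1.05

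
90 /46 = 45 /23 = 1.96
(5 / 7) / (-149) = -5 / 1043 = -0.00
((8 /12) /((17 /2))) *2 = 0.16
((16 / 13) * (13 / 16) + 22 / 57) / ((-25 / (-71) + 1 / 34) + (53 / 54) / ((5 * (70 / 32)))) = 300361950 / 102129959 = 2.94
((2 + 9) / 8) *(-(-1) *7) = 77 / 8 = 9.62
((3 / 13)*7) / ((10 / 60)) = 126 / 13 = 9.69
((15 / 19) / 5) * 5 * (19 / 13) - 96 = -94.85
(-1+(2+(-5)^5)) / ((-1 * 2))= 1562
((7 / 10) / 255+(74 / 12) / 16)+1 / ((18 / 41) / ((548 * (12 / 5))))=122241757 / 40800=2996.12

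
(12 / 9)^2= 16 / 9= 1.78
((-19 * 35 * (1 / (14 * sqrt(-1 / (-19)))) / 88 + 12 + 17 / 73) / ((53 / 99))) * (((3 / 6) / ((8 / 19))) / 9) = 186637 / 61904-1805 * sqrt(19) / 13568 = 2.44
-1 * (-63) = 63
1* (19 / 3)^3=6859 / 27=254.04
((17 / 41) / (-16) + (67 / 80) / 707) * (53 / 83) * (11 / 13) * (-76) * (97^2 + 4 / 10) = 82105260633 / 8592575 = 9555.37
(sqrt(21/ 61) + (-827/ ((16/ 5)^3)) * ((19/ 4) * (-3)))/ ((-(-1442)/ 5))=5 * sqrt(1281)/ 87962 + 29461875/ 23625728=1.25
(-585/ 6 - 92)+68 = -243/ 2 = -121.50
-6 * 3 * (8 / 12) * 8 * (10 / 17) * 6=-5760 / 17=-338.82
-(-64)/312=0.21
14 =14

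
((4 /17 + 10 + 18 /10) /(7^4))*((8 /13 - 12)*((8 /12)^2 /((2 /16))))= -1614976 /7959315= -0.20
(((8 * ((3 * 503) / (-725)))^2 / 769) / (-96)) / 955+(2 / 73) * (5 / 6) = 1929749405549 / 84537585440625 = 0.02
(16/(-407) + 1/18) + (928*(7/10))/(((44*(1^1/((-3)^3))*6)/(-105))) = 51104963/7326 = 6975.83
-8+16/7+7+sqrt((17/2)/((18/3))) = sqrt(51)/6+9/7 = 2.48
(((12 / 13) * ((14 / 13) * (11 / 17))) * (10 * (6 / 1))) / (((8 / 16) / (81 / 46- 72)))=-358253280 / 66079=-5421.59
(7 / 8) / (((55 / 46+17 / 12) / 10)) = 345 / 103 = 3.35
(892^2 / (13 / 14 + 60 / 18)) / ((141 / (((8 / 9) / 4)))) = 22278592 / 75717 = 294.24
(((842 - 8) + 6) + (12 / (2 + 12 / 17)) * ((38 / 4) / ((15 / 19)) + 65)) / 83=135887 / 9545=14.24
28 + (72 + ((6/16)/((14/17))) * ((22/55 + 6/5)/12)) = 28017/280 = 100.06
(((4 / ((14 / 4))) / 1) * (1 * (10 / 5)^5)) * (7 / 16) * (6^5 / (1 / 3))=373248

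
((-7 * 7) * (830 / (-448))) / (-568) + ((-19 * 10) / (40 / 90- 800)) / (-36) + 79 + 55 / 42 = 7861706963 / 98095872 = 80.14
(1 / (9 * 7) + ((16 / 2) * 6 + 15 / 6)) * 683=4347295 / 126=34502.34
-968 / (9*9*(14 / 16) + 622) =-7744 / 5543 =-1.40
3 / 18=0.17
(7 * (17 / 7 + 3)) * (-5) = -190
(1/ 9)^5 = 1/ 59049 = 0.00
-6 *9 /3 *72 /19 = -1296 /19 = -68.21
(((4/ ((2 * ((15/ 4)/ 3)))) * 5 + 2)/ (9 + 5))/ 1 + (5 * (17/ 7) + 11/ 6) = 617/ 42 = 14.69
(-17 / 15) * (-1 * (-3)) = -17 / 5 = -3.40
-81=-81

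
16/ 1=16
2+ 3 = 5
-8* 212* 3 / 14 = -2544 / 7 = -363.43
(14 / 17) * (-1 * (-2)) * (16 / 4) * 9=1008 / 17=59.29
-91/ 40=-2.28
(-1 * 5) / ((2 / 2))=-5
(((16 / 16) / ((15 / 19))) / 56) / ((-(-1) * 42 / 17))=0.01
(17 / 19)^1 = 17 / 19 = 0.89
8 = 8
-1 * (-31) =31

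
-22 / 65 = -0.34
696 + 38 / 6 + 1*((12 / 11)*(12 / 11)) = 255379 / 363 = 703.52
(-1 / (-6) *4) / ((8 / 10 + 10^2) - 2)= 5 / 741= 0.01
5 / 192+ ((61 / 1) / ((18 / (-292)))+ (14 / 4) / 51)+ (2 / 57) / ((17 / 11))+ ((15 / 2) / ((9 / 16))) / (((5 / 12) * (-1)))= -190036531 / 186048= -1021.44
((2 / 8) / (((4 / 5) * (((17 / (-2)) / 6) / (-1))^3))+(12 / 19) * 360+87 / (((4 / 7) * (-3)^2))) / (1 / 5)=1368812405 / 1120164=1221.98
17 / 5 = 3.40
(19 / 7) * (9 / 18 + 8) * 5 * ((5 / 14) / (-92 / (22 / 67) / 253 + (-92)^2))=195415 / 40141192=0.00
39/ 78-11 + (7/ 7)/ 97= -2035/ 194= -10.49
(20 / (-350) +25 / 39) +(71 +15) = 118187 / 1365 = 86.58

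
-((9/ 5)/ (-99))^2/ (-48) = 1/ 145200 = 0.00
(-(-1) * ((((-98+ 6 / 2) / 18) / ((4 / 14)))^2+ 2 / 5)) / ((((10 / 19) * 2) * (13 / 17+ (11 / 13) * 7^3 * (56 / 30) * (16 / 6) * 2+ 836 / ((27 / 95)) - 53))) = 9295397683 / 165509917440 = 0.06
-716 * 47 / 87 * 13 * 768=-3861857.10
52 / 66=26 / 33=0.79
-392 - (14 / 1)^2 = -588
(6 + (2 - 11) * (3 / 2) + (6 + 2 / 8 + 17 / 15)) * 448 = -784 / 15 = -52.27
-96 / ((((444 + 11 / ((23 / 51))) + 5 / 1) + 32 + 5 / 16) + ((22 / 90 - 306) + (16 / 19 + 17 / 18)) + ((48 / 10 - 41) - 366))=30205440 / 63074371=0.48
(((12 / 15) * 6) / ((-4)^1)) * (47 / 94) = -0.60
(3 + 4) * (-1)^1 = -7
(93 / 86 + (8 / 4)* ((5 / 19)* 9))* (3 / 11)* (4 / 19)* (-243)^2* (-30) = -101048191740 / 170753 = -591779.89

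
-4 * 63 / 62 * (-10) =1260 / 31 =40.65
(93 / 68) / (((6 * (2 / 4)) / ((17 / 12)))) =31 / 48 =0.65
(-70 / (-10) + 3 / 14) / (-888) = -101 / 12432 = -0.01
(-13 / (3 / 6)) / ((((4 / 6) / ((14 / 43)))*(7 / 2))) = -156 / 43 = -3.63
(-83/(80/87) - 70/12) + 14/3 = -21943/240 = -91.43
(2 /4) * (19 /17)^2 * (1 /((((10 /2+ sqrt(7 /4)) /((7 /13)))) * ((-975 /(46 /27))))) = -232484 /1839596265+ 116242 * sqrt(7) /9197981325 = -0.00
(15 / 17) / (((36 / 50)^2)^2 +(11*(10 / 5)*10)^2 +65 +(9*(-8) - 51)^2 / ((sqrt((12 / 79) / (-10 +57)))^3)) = -2366468200125000000 / 375214069495961184839109271729 +38095416259765625000*sqrt(11139) / 375214069495961184839109271729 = 0.00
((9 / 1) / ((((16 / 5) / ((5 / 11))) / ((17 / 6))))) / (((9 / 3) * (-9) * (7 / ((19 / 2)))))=-8075 / 44352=-0.18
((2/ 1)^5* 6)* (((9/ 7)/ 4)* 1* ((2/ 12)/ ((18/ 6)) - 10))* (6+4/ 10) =-137472/ 35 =-3927.77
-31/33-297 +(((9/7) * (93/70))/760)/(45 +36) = -297.94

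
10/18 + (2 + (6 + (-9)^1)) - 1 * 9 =-85/9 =-9.44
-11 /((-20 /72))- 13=133 /5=26.60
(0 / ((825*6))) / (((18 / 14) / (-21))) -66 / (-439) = 66 / 439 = 0.15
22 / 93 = 0.24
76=76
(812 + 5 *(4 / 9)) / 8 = 916 / 9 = 101.78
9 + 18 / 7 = 81 / 7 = 11.57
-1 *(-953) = 953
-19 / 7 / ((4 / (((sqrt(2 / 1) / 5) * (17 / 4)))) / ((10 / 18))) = -323 * sqrt(2) / 1008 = -0.45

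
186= 186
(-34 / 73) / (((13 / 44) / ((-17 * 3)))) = 76296 / 949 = 80.40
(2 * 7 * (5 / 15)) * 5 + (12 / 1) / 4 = 79 / 3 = 26.33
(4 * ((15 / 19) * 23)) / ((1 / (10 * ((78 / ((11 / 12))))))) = 12916800 / 209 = 61802.87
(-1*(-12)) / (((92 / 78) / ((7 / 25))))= 1638 / 575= 2.85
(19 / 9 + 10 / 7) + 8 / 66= 2537 / 693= 3.66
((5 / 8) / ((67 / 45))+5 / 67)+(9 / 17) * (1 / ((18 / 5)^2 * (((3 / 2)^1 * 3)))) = 371605 / 738072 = 0.50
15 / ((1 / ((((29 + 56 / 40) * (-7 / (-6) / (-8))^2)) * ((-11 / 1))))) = -10241 / 96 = -106.68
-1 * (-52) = 52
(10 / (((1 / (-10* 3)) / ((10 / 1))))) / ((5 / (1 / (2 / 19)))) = -5700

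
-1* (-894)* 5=4470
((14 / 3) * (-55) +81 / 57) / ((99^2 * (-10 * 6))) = 14549 / 33519420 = 0.00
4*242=968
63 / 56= 9 / 8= 1.12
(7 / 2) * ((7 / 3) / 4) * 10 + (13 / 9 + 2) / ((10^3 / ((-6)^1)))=5099 / 250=20.40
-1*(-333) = 333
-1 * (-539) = 539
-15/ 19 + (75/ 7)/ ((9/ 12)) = 13.50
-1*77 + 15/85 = -1306/17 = -76.82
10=10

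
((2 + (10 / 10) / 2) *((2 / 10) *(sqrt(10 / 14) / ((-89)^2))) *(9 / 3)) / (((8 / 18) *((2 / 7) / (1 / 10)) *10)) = 27 *sqrt(35) / 12673600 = 0.00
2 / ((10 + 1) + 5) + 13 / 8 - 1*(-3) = 19 / 4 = 4.75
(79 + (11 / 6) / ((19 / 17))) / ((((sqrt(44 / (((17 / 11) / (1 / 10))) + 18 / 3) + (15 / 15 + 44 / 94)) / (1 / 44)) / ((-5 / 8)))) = 145637725 / 579541952 - 3501265 * sqrt(3995) / 434656464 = -0.26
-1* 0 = 0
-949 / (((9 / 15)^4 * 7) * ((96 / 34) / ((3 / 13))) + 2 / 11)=-110914375 / 1318546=-84.12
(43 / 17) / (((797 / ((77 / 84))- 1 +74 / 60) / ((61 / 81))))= 288530 / 131731623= 0.00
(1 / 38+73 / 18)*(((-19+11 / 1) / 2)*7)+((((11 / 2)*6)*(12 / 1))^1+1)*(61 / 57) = 53107 / 171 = 310.57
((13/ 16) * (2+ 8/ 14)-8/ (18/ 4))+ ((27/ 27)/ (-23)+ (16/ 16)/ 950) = 1481621/ 5506200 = 0.27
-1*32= -32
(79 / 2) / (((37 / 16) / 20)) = 12640 / 37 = 341.62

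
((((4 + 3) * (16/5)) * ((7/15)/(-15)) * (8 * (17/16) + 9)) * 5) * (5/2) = -1372/9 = -152.44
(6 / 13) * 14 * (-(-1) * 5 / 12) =35 / 13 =2.69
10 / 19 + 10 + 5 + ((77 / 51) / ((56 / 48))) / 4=10239 / 646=15.85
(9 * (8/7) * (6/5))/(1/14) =864/5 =172.80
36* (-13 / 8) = -117 / 2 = -58.50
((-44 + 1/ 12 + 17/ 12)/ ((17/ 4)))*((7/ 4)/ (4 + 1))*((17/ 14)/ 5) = -17/ 20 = -0.85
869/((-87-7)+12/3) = -869/90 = -9.66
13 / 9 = 1.44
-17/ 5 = -3.40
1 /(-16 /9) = -9 /16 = -0.56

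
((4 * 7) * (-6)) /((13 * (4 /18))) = -756 /13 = -58.15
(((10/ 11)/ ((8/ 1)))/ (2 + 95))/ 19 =5/ 81092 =0.00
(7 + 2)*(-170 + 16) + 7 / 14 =-2771 / 2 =-1385.50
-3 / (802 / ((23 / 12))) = -23 / 3208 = -0.01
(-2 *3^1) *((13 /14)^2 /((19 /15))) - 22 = -48569 /1862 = -26.08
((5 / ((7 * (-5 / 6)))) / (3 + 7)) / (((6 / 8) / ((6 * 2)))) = -48 / 35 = -1.37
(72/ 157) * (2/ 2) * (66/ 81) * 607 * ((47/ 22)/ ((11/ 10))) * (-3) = -1321.55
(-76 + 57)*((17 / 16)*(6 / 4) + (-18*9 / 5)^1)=93651 / 160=585.32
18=18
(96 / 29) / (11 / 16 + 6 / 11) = 16896 / 6293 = 2.68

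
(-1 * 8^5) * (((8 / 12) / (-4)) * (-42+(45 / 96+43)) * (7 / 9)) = 6238.81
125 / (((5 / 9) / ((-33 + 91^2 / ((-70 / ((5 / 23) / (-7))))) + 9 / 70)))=-1057680 / 161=-6569.44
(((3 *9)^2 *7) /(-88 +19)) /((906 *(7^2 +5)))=-21 /13892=-0.00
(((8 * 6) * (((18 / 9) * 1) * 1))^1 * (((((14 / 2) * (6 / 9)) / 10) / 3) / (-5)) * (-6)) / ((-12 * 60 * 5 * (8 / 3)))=-7 / 3750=-0.00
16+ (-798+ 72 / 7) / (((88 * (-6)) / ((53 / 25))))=295107 / 15400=19.16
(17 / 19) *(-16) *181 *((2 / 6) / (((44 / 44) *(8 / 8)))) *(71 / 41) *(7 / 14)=-747.85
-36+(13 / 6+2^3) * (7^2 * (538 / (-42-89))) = -818189 / 393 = -2081.91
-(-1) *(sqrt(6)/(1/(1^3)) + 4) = sqrt(6) + 4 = 6.45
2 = 2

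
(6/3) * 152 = 304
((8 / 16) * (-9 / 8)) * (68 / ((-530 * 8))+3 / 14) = -13239 / 118720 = -0.11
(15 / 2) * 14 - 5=100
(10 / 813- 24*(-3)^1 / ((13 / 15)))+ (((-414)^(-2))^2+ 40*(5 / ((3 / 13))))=98293772412451363 / 103493722398768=949.76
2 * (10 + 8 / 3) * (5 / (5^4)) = 76 / 375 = 0.20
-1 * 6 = -6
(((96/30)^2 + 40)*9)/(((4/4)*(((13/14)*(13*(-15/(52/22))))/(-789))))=83242656/17875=4656.93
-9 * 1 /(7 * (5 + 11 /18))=-162 /707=-0.23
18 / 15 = 6 / 5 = 1.20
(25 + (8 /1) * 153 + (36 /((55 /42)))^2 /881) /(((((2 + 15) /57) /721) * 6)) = 45630031552931 /90610850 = 503582.42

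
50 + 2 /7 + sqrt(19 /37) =sqrt(703) /37 + 352 /7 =51.00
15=15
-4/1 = -4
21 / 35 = 3 / 5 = 0.60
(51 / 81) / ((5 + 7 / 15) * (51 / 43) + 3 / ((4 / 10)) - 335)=-7310 / 3726999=-0.00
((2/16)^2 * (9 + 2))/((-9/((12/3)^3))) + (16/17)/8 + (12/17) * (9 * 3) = 2747/153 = 17.95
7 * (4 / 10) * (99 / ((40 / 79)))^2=428176287 / 4000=107044.07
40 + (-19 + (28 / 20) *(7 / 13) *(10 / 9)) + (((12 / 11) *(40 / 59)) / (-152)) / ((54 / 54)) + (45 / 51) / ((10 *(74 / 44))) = 19860282856 / 907475283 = 21.89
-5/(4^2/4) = -5/4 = -1.25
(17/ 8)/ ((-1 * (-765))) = 1/ 360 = 0.00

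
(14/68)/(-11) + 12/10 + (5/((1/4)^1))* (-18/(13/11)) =-7376483/24310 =-303.43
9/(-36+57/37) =-111/425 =-0.26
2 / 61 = 0.03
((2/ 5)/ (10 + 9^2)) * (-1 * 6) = -12/ 455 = -0.03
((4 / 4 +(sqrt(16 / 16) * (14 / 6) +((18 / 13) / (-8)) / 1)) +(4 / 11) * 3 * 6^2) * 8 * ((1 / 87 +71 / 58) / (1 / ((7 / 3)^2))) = 767106025 / 335907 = 2283.69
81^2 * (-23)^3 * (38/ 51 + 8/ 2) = -6439433418/ 17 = -378790201.06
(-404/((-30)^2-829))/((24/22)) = -1111/213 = -5.22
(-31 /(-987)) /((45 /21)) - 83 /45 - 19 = -979 /47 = -20.83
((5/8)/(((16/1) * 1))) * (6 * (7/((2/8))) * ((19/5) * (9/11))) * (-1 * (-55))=1122.19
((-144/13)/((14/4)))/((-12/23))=552/91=6.07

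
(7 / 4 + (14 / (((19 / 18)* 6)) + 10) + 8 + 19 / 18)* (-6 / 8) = -15743 / 912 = -17.26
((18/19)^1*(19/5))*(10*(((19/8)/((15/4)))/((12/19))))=361/10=36.10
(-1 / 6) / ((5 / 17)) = -17 / 30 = -0.57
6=6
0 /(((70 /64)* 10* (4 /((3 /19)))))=0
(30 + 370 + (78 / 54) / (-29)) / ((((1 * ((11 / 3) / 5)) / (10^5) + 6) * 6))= 26096750000 / 2349002871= 11.11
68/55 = 1.24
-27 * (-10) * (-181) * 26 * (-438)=556531560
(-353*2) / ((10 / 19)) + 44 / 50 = -33513 / 25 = -1340.52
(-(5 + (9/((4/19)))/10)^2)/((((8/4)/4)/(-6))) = 412923/400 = 1032.31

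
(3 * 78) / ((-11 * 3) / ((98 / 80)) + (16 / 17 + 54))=97461 / 11663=8.36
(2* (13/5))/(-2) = -13/5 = -2.60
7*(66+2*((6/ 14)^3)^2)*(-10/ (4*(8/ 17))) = -165033705/ 67228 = -2454.84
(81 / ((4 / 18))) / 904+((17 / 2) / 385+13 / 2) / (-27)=112521 / 696080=0.16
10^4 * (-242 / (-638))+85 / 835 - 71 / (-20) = 367753713 / 96860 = 3796.76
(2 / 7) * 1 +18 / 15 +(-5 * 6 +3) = -893 / 35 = -25.51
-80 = -80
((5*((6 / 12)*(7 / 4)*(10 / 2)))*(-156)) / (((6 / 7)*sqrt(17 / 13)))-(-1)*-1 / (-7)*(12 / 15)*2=8 / 35-15925*sqrt(221) / 68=-3481.27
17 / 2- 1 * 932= -1847 / 2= -923.50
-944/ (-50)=18.88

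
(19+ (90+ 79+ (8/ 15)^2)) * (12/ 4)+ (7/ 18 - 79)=218809/ 450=486.24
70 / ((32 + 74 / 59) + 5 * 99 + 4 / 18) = 37170 / 280621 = 0.13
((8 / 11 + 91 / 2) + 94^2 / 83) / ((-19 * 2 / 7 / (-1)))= 1951621 / 69388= 28.13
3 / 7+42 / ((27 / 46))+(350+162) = 583.98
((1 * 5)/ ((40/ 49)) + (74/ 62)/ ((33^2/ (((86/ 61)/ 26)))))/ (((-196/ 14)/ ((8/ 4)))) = -1311786191/ 1499169672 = -0.88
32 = 32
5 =5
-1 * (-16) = 16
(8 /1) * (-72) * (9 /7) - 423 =-8145 /7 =-1163.57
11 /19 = 0.58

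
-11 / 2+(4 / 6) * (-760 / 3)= -3139 / 18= -174.39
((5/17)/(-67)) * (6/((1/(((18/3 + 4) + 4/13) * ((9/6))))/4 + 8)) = -72/21913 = -0.00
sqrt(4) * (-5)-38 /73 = -768 /73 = -10.52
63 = 63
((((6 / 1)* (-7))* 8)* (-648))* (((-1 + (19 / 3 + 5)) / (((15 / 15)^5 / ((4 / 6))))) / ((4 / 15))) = 5624640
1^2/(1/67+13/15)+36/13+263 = 3074195/11518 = 266.90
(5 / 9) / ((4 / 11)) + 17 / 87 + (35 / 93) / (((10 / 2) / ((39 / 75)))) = 1425893 / 809100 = 1.76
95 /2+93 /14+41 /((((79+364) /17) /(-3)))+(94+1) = 447855 /3101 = 144.42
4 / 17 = 0.24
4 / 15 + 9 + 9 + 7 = 379 / 15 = 25.27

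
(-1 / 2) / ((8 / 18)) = -9 / 8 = -1.12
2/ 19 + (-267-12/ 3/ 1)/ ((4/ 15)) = -1016.14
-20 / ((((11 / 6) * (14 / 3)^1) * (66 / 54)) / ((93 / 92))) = -1.93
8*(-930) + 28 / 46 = -171106 / 23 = -7439.39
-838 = -838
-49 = -49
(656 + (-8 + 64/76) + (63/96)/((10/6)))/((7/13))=25657801/21280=1205.72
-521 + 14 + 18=-489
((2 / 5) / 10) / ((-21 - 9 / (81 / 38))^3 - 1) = -729 / 292445300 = -0.00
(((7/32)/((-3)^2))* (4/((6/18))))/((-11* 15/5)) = -7/792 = -0.01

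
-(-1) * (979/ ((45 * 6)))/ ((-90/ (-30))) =979/ 810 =1.21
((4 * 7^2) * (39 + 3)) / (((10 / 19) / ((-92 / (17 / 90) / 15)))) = -43168608 / 85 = -507865.98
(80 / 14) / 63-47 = -46.91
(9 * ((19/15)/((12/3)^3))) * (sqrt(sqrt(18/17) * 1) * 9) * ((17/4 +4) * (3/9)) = 5643 * 17^(3/4) * 2^(1/4) * sqrt(3)/21760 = 4.47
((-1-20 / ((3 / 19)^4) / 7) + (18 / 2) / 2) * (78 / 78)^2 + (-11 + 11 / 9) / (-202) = -526090427 / 114534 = -4593.31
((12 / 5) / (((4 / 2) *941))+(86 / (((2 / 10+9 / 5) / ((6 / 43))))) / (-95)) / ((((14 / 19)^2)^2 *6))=-0.03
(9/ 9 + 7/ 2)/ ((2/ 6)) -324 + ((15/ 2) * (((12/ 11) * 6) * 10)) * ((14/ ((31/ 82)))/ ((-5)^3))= -1554741/ 3410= -455.94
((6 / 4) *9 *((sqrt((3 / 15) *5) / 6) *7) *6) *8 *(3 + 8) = 8316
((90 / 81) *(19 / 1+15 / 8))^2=697225 / 1296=537.98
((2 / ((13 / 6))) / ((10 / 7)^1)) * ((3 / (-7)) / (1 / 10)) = -36 / 13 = -2.77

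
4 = 4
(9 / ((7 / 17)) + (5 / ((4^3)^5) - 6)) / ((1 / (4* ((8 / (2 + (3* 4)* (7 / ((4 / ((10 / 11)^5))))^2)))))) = 3091360834612173417899 / 98503194020411342848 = 31.38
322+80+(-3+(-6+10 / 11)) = 4333 / 11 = 393.91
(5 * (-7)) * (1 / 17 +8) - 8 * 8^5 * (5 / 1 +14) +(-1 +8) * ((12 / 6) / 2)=-84677188 / 17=-4981011.06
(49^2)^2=5764801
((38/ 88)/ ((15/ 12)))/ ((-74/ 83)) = -1577/ 4070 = -0.39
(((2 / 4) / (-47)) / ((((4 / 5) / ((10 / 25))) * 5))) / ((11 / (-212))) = 53 / 2585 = 0.02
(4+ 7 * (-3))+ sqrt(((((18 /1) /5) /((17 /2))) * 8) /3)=-17+ 4 * sqrt(510) /85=-15.94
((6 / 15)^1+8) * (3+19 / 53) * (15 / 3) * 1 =7476 / 53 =141.06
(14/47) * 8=2.38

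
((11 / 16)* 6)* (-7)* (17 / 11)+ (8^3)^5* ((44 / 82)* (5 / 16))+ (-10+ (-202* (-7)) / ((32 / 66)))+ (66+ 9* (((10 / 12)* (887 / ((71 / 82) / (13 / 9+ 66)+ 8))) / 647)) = 249675361307855022696107 / 42319159748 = 5899818493434.40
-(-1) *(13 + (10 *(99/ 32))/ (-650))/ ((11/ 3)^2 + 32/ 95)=4606911/ 4901728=0.94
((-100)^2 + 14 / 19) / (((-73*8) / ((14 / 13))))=-665049 / 36062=-18.44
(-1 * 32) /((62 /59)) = -944 /31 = -30.45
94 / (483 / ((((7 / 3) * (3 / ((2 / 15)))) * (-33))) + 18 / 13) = 100815 / 1186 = 85.00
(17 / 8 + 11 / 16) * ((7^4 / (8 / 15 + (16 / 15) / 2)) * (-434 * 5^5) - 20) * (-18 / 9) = 1099020241575 / 64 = 17172191274.61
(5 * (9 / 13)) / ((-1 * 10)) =-9 / 26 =-0.35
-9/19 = -0.47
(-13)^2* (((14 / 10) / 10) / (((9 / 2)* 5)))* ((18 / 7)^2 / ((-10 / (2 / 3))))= -0.46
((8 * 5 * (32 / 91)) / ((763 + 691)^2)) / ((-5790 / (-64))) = 2048 / 27847664481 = 0.00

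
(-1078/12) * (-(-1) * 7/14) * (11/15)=-5929/180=-32.94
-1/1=-1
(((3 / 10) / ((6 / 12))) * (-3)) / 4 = -9 / 20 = -0.45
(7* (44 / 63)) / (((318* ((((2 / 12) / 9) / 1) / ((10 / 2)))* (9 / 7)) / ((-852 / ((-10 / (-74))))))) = -20355.12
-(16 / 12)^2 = -16 / 9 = -1.78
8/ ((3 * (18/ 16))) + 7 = 253/ 27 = 9.37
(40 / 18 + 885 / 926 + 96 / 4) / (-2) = -13.59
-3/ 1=-3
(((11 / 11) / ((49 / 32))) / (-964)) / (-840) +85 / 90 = 0.94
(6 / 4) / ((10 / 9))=27 / 20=1.35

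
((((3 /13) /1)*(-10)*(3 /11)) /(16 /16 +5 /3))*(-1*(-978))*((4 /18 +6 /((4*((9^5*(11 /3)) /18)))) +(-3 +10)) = -23600770 /14157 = -1667.07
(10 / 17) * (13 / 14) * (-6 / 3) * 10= -1300 / 119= -10.92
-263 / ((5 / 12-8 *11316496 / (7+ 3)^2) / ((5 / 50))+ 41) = 7890 / 271594549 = 0.00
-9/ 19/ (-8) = 9/ 152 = 0.06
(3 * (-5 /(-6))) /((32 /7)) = 35 /64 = 0.55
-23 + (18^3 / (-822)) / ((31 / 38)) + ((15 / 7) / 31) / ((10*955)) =-1799828879 / 56782390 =-31.70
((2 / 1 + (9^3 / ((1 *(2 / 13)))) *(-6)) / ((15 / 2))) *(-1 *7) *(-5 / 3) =-398006 / 9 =-44222.89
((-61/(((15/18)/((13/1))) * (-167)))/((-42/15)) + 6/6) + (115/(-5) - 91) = -134476/1169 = -115.04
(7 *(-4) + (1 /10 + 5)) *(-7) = 1603 /10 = 160.30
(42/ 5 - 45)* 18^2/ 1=-59292/ 5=-11858.40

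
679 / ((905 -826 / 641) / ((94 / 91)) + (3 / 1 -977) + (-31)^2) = 40912466 / 51931087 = 0.79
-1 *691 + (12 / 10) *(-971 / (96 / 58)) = -55799 / 40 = -1394.98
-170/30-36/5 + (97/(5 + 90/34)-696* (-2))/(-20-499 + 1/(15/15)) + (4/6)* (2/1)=-411113/28860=-14.25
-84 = -84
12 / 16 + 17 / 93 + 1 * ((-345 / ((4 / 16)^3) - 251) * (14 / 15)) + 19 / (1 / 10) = -12803827 / 620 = -20651.33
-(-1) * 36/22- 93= -1005/11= -91.36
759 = 759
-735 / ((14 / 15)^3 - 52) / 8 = 1.79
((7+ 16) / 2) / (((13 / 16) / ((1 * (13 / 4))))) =46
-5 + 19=14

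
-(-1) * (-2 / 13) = -2 / 13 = -0.15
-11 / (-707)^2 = -11 / 499849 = -0.00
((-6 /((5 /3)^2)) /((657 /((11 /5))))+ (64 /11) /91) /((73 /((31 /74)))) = 8027977 /24671271625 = 0.00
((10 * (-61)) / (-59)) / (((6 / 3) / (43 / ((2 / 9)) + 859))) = 642025 / 118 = 5440.89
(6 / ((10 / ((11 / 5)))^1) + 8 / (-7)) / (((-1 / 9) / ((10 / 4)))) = -279 / 70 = -3.99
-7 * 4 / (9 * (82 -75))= -4 / 9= -0.44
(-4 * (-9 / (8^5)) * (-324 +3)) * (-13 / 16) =37557 / 131072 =0.29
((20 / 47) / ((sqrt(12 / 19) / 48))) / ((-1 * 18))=-80 * sqrt(57) / 423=-1.43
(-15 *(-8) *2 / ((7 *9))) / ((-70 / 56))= -64 / 21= -3.05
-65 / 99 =-0.66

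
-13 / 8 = -1.62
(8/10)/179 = 4/895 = 0.00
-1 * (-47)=47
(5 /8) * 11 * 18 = 495 /4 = 123.75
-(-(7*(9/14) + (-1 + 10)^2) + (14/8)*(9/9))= 83.75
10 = 10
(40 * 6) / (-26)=-120 / 13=-9.23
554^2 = 306916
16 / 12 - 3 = -5 / 3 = -1.67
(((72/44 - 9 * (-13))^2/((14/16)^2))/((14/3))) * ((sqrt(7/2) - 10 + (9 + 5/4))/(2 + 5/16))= 653961600/1535611 + 1307923200 * sqrt(14)/1535611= 3612.74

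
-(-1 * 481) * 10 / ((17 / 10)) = 48100 / 17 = 2829.41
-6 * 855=-5130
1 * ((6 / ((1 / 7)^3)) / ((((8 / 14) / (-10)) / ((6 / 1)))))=-216090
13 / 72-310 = -22307 / 72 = -309.82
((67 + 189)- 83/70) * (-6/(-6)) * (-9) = -160533/70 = -2293.33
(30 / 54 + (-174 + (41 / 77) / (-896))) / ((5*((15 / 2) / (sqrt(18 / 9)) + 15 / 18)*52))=107696881 / 5314108800 - 323090643*sqrt(2) / 3542739200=-0.11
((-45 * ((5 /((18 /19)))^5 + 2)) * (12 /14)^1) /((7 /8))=-38707942555 /214326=-180603.11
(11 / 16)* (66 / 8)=363 / 64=5.67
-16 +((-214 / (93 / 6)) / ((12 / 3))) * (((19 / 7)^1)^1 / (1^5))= -5505 / 217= -25.37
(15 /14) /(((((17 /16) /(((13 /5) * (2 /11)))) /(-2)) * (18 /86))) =-17888 /3927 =-4.56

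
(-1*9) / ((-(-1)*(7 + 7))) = -9 / 14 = -0.64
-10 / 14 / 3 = -5 / 21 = -0.24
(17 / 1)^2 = 289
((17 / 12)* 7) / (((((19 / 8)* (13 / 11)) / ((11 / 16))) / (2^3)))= 14399 / 741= 19.43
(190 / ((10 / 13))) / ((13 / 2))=38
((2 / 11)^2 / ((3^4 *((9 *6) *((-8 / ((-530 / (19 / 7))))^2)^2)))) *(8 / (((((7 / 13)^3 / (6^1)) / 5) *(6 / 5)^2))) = 9480289632734375 / 3310699705632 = 2863.53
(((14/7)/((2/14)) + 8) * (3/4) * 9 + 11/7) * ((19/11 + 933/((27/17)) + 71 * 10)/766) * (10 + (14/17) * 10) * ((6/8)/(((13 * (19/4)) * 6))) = 271981135/28947906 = 9.40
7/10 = 0.70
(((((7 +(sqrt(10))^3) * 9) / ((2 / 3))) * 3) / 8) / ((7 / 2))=81 / 8 +405 * sqrt(10) / 28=55.87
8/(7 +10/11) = 88/87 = 1.01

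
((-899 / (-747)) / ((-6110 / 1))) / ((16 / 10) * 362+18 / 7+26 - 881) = 6293 / 8729431542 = 0.00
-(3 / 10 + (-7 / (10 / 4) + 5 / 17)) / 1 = 75 / 34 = 2.21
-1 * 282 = -282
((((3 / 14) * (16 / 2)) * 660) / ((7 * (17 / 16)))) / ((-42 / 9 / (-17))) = 190080 / 343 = 554.17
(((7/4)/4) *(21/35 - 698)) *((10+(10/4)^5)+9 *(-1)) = -77059213/2560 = -30101.26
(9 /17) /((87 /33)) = 99 /493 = 0.20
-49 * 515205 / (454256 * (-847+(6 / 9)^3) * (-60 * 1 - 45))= -6491583 / 10384746416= -0.00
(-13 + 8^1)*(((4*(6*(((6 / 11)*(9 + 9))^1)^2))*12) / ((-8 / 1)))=2099520 / 121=17351.40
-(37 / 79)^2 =-1369 / 6241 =-0.22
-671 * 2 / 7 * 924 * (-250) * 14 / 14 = 44286000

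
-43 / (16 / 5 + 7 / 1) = -215 / 51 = -4.22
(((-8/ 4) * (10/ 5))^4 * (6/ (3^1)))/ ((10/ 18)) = 4608/ 5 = 921.60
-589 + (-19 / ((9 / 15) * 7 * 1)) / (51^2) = -32171864 / 54621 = -589.00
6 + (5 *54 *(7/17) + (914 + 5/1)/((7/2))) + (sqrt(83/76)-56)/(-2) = 48522/119-sqrt(1577)/76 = 407.23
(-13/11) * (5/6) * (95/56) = -6175/3696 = -1.67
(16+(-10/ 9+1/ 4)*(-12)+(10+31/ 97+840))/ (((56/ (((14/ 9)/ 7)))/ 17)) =2168401/ 36666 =59.14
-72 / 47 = -1.53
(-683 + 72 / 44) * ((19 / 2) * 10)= -712025 / 11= -64729.55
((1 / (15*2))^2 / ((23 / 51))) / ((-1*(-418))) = 17 / 2884200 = 0.00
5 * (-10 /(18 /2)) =-50 /9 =-5.56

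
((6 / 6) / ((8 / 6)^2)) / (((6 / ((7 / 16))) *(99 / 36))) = 21 / 1408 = 0.01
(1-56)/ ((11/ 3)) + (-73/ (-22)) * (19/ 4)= 67/ 88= 0.76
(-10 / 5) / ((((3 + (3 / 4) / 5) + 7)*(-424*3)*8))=0.00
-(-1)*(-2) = -2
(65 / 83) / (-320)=-13 / 5312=-0.00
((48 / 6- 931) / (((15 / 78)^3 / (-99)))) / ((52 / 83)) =2563490358 / 125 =20507922.86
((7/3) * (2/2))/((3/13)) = 91/9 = 10.11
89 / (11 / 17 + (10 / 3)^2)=13617 / 1799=7.57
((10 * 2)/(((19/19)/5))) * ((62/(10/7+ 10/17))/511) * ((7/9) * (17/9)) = 313565/35478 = 8.84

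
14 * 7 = 98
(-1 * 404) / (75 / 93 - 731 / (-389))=-2435918 / 16193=-150.43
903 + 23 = 926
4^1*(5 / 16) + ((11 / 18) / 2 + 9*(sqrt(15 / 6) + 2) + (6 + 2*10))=59.79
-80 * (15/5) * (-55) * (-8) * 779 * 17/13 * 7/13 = -9789225600/169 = -57924411.83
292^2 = 85264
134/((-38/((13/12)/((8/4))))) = -871/456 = -1.91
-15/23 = -0.65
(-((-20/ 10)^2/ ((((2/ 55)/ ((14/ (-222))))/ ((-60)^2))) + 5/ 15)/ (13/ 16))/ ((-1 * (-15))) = 44351408/ 21645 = 2049.04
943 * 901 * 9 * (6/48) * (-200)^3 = -7646787000000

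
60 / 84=5 / 7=0.71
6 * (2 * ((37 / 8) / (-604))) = -111 / 1208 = -0.09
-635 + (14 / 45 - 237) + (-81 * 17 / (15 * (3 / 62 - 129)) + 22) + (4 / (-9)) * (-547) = -72658466 / 119925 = -605.87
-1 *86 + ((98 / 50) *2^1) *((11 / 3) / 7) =-6296 / 75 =-83.95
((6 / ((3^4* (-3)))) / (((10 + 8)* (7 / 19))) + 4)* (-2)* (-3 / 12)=20393 / 10206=2.00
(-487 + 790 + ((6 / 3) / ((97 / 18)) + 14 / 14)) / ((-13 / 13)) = -29524 / 97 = -304.37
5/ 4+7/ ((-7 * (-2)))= 7/ 4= 1.75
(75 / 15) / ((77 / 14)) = 10 / 11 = 0.91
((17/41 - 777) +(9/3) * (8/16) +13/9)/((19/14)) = -3996629/7011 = -570.05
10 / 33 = 0.30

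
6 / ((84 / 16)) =8 / 7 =1.14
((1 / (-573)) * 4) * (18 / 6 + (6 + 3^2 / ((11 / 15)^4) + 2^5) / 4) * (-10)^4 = -11876750000 / 8389293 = -1415.70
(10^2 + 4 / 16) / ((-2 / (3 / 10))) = -1203 / 80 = -15.04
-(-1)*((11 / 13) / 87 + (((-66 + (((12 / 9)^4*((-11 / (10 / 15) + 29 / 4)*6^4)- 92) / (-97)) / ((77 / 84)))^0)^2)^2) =1142 / 1131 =1.01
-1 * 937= -937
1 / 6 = 0.17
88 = 88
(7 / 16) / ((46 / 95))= 665 / 736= 0.90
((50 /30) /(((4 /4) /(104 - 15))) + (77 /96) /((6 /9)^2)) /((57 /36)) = 57653 /608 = 94.82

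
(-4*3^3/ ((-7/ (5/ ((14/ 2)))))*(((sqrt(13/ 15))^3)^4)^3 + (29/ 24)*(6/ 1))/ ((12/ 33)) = 190910136637124823456329/ 8582720251464843750000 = 22.24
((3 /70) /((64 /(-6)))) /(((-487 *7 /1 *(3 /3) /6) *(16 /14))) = 27 /4363520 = 0.00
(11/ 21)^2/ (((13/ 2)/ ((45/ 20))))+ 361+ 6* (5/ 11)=5098605/ 14014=363.82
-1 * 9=-9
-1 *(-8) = 8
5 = 5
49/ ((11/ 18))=882/ 11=80.18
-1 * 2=-2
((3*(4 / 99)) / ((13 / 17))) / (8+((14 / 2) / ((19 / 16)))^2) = 6137 / 1655082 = 0.00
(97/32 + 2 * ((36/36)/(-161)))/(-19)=-15553/97888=-0.16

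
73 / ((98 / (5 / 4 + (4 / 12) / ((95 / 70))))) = 24893 / 22344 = 1.11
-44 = -44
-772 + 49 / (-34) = -26297 / 34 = -773.44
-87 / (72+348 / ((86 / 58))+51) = -1247 / 5127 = -0.24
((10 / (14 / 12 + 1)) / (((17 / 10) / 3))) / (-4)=-450 / 221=-2.04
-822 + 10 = -812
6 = 6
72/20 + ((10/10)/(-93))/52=3.60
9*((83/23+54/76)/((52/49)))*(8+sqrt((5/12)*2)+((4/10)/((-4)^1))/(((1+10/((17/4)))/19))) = 554925*sqrt(30)/90896+24749655/90896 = 305.72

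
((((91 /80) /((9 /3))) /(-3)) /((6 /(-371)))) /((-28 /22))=-53053 /8640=-6.14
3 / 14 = 0.21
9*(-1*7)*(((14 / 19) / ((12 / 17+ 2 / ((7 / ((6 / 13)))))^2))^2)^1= -1964515115964583 / 28289463238656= -69.44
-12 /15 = -4 /5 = -0.80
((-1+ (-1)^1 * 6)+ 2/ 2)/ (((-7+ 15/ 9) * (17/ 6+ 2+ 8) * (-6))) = -9/ 616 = -0.01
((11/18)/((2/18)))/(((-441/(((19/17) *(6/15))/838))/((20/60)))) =-209/94237290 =-0.00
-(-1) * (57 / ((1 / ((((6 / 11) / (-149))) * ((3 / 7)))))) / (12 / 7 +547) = -1026 / 6295399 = -0.00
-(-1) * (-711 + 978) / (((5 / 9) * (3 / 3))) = 480.60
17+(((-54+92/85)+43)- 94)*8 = -69219/85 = -814.34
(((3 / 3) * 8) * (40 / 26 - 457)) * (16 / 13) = -757888 / 169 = -4484.54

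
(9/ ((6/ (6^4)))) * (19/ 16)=4617/ 2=2308.50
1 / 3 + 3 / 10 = 19 / 30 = 0.63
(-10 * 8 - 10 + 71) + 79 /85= -1536 /85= -18.07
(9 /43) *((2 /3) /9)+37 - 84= -6061 /129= -46.98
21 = 21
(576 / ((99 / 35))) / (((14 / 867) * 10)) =1261.09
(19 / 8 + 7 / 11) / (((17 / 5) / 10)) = 6625 / 748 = 8.86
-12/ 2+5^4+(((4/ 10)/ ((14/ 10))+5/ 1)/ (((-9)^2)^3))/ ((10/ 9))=2558593207/ 4133430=619.00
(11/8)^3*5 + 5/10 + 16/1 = 15103/512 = 29.50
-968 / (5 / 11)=-10648 / 5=-2129.60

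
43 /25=1.72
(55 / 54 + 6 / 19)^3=2565726409 / 1080045576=2.38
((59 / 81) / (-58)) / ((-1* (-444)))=-59 / 2085912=-0.00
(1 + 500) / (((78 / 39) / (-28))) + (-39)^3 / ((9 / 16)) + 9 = -112461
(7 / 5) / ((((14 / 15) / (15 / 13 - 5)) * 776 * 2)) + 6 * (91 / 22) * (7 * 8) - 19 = 304233079 / 221936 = 1370.81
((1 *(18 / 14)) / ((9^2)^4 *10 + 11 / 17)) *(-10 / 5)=-306 / 51225598067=-0.00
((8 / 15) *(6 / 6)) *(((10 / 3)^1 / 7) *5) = 80 / 63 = 1.27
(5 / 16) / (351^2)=5 / 1971216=0.00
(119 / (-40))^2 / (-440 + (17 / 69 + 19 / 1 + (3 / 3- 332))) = -977109 / 82993600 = -0.01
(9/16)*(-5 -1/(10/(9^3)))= -7011/160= -43.82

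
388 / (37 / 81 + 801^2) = 15714 / 25984859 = 0.00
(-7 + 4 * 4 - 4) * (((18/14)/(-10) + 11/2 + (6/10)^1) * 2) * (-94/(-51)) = 39292/357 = 110.06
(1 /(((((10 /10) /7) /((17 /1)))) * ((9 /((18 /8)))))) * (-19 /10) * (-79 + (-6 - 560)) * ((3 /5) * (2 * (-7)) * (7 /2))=-1071883.58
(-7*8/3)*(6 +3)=-168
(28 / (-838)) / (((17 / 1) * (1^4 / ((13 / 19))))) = -182 / 135337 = -0.00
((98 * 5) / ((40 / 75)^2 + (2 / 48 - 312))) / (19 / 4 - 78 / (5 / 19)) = 17640000 / 3272388829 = 0.01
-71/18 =-3.94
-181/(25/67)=-12127/25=-485.08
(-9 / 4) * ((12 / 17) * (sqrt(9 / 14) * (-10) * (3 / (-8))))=-1215 * sqrt(14) / 952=-4.78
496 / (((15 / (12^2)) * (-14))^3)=-6856704 / 42875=-159.92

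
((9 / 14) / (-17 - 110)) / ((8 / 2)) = -9 / 7112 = -0.00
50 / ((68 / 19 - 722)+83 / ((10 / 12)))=-2375 / 29394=-0.08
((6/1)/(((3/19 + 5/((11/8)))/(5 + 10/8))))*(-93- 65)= -1238325/793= -1561.57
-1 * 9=-9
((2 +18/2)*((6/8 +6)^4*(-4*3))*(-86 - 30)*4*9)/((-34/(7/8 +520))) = -17530895822.25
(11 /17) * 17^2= 187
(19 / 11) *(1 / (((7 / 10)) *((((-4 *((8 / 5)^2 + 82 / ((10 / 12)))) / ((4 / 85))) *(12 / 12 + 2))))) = -0.00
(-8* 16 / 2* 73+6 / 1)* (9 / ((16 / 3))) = -62991 / 8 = -7873.88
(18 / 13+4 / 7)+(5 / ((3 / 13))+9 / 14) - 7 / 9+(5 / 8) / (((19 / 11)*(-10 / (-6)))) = 2950975 / 124488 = 23.70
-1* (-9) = 9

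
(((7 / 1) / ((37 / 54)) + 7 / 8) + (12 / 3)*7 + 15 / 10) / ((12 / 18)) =60.89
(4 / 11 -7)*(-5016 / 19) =1752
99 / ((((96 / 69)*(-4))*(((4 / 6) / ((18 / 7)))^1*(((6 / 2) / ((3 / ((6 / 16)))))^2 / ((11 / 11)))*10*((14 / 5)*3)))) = -5.81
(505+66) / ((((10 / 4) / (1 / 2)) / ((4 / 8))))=571 / 10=57.10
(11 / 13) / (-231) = -1 / 273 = -0.00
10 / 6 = 5 / 3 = 1.67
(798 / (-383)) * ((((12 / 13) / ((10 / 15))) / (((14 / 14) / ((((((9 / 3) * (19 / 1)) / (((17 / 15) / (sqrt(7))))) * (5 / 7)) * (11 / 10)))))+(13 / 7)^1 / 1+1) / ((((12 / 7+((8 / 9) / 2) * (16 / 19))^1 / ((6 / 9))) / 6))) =-2310097482 * sqrt(7) / 10580375 - 545832 / 47875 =-589.07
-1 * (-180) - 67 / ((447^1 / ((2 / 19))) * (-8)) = 6115027 / 33972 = 180.00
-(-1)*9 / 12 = 3 / 4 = 0.75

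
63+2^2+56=123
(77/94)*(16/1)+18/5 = 3926/235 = 16.71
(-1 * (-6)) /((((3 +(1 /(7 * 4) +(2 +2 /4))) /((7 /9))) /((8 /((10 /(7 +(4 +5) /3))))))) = 3136 /465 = 6.74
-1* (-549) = 549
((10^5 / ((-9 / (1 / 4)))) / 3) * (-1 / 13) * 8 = 200000 / 351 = 569.80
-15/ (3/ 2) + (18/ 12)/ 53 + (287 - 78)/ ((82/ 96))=1020055/ 4346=234.71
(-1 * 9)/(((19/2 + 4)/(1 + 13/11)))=-16/11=-1.45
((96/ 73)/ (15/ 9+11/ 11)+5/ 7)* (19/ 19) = 617/ 511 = 1.21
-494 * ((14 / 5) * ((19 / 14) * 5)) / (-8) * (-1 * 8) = -9386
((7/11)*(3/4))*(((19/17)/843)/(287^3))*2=19/354915995126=0.00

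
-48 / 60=-4 / 5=-0.80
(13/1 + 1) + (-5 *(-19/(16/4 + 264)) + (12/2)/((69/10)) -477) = -2846387/6164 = -461.78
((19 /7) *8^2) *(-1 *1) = -1216 /7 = -173.71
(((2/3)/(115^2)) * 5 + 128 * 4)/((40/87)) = 58909469/52900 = 1113.60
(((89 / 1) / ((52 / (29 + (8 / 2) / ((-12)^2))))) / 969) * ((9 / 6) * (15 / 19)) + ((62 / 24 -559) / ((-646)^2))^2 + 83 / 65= 2180447107397297 / 1630068746492160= 1.34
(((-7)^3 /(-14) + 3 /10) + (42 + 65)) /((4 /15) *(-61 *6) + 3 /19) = -12521 /9257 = -1.35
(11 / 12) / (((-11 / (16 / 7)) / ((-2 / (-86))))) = -4 / 903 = -0.00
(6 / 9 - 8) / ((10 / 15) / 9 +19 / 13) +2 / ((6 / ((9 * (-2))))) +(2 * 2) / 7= -500 / 49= -10.20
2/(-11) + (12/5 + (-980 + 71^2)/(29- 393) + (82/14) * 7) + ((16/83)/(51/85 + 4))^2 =2339293706313/72958505620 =32.06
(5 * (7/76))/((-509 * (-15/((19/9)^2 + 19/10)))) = 1897/4947480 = 0.00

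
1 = 1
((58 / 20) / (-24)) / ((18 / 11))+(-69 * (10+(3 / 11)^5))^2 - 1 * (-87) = 53372689544635739801 / 112049674276320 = 476330.61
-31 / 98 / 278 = -31 / 27244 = -0.00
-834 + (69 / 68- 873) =-116007 / 68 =-1705.99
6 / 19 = 0.32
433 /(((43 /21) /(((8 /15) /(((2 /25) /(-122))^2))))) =11278351000 /43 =262287232.56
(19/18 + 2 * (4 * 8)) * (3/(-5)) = -39.03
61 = 61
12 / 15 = 4 / 5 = 0.80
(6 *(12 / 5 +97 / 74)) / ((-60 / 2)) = -1373 / 1850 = -0.74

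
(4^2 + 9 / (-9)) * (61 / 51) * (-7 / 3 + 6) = 3355 / 51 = 65.78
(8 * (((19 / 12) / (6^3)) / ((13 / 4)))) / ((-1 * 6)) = -19 / 6318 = -0.00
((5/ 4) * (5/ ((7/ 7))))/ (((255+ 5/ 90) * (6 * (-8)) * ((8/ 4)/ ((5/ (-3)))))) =125/ 293824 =0.00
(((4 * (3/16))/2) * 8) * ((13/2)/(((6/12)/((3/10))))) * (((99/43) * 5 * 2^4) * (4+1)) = 10774.88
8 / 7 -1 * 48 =-328 / 7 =-46.86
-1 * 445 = -445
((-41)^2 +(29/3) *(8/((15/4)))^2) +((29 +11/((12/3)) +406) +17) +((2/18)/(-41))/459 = 36918543257/16937100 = 2179.74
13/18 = 0.72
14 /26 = 0.54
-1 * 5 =-5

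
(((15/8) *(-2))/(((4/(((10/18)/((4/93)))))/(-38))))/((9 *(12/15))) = 73625/1152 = 63.91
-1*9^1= -9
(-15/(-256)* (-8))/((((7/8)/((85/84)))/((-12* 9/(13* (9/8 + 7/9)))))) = 206550/87269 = 2.37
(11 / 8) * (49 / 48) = 539 / 384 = 1.40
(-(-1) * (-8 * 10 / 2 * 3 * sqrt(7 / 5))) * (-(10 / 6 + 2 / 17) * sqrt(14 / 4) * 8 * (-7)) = -142688 * sqrt(10) / 17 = -26542.30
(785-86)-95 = 604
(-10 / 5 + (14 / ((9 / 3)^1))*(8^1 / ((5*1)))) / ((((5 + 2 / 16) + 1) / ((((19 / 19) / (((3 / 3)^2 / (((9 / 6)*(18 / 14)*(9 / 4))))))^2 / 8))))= 807003 / 384160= 2.10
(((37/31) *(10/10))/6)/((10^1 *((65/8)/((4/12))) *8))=37/362700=0.00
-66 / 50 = -33 / 25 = -1.32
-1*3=-3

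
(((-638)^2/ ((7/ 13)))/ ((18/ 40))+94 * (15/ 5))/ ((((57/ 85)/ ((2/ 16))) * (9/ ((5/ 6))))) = 22492956275/ 775656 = 28998.62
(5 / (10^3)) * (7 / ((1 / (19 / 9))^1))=133 / 1800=0.07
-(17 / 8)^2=-289 / 64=-4.52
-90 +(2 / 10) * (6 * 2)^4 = 20286 / 5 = 4057.20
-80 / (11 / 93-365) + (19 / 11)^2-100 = -96.80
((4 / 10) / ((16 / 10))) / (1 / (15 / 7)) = 15 / 28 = 0.54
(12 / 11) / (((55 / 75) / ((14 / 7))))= 360 / 121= 2.98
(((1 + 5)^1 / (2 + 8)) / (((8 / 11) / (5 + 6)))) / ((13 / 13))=363 / 40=9.08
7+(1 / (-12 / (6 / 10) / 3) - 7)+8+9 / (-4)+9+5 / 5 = 78 / 5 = 15.60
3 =3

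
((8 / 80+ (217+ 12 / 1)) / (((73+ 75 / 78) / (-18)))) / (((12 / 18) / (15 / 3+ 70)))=-4020705 / 641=-6272.55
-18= -18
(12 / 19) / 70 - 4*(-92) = 244726 / 665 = 368.01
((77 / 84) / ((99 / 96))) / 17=8 / 153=0.05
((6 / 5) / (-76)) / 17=-0.00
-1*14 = -14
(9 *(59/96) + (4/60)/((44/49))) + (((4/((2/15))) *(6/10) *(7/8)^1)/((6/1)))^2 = 131959/10560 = 12.50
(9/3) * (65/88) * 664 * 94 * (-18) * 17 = -465545340/11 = -42322303.64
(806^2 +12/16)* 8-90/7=36379568/7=5197081.14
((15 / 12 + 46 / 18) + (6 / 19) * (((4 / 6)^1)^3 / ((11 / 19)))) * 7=10997 / 396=27.77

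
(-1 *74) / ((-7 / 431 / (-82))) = -2615308 / 7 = -373615.43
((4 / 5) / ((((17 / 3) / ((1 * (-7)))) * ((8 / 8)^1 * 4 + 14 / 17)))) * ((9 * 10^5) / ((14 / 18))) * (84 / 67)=-297226.06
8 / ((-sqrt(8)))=-2 * sqrt(2)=-2.83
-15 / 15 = -1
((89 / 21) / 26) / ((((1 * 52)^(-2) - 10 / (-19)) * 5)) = 175864 / 2841195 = 0.06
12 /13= 0.92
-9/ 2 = -4.50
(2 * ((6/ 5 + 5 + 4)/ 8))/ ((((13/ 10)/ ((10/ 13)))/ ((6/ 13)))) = 1530/ 2197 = 0.70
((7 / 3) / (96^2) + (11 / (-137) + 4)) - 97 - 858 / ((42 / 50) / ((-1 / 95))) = -41474803141 / 503774208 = -82.33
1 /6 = 0.17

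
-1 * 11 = -11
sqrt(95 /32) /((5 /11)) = 11 * sqrt(190) /40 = 3.79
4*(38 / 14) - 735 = -5069 / 7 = -724.14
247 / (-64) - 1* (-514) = 32649 / 64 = 510.14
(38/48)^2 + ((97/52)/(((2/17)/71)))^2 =61683745589/48672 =1267335.34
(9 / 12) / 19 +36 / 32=177 / 152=1.16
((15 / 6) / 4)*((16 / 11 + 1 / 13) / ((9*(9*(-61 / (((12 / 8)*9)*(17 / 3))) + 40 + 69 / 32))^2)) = 13502080 / 1398079069101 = 0.00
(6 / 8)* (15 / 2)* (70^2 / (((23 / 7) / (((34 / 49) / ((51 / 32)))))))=84000 / 23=3652.17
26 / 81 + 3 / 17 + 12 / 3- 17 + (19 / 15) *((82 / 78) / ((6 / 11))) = -1801061 / 179010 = -10.06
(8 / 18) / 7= 4 / 63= 0.06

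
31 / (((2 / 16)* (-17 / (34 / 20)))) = -124 / 5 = -24.80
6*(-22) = -132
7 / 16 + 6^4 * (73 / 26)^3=1008347443 / 35152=28685.35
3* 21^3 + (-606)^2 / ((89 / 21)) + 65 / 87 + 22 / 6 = 295366039 / 2581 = 114438.60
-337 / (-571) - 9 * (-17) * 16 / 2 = 699241 / 571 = 1224.59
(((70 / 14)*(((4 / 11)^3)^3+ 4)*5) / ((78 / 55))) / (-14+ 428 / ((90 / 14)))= 4421274800625 / 3296625230899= 1.34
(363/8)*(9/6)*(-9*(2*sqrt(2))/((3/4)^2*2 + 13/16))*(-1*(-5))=-98010*sqrt(2)/31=-4471.20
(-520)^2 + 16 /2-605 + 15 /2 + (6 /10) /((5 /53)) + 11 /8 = 53963647 /200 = 269818.24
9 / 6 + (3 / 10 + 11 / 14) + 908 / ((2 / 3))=95521 / 70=1364.59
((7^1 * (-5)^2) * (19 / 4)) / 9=3325 / 36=92.36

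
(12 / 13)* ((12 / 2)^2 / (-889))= -432 / 11557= -0.04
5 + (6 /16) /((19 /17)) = 5.34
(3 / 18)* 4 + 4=14 / 3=4.67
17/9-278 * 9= -22501/9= -2500.11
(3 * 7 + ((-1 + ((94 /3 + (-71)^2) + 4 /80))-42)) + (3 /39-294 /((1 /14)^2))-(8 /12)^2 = -123023123 /2340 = -52573.98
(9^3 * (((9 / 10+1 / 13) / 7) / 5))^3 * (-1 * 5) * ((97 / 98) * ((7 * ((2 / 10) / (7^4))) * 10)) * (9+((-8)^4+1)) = -158035418721974332467 / 158315847462500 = -998228.68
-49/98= -1/2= -0.50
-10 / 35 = -2 / 7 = -0.29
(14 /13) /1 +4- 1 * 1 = 53 /13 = 4.08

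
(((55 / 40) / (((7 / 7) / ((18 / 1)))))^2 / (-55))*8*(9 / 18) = -891 / 20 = -44.55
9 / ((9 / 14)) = 14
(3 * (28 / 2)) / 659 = 42 / 659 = 0.06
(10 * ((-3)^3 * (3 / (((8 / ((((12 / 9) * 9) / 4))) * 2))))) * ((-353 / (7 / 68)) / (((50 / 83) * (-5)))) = -121034169 / 700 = -172905.96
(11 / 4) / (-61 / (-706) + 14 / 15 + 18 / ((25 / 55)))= 0.07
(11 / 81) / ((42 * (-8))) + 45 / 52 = 306037 / 353808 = 0.86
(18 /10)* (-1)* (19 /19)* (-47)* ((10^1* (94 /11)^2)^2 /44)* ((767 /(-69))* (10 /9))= -12663744.04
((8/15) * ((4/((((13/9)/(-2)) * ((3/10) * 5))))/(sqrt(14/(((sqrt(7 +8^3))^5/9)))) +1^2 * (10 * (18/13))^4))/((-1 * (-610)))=-5536 * sqrt(14) * 519^(1/4)/138775 +55987200/1742221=31.42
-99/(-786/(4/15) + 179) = 198/5537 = 0.04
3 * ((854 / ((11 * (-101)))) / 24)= -427 / 4444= -0.10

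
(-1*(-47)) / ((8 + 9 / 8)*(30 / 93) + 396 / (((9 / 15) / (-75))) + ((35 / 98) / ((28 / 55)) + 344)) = -571144 / 597299417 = -0.00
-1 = -1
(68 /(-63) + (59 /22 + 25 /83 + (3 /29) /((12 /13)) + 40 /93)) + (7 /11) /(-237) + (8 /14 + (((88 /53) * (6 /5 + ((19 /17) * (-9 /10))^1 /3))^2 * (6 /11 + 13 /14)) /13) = 14003870053151541677 /4311129258364628700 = 3.25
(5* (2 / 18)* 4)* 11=220 / 9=24.44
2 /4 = 1 /2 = 0.50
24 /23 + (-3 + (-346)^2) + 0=2753423 /23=119714.04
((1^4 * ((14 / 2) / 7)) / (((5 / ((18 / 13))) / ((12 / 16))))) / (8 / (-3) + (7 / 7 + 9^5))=81 / 23028460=0.00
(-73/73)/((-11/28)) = 2.55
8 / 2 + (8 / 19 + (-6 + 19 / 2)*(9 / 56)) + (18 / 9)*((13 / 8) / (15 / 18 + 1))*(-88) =-151.02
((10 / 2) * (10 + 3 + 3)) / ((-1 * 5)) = -16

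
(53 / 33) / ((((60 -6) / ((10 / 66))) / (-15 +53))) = 5035 / 29403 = 0.17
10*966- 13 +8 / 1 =9655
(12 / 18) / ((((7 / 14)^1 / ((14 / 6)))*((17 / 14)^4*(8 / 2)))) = 268912 / 751689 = 0.36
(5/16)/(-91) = -0.00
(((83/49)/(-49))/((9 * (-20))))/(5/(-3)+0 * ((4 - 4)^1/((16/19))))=-0.00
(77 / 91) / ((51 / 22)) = 242 / 663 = 0.37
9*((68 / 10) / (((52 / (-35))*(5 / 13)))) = -1071 / 10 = -107.10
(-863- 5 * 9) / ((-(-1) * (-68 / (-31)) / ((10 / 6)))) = -35185 / 51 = -689.90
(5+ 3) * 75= 600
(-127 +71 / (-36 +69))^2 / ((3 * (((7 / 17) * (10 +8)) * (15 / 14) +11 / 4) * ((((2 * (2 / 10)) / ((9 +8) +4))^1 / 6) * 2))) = 20199536000 / 263901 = 76542.10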